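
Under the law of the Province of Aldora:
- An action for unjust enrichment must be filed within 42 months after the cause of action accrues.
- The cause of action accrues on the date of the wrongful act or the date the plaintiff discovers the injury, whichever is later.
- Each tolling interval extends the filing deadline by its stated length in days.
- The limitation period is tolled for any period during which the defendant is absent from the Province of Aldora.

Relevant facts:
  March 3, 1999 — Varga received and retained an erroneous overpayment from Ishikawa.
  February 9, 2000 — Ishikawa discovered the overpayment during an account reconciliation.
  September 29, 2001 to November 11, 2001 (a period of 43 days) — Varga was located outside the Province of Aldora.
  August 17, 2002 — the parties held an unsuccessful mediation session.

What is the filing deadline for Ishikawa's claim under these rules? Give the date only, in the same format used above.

September 21, 2003

Taking the later of the act (March 3, 1999) and discovery (February 9, 2000), the claim accrued on February 9, 2000.
The untolled deadline — 42 months after February 9, 2000 — is August 9, 2003.
Because the defendant's absence from the jurisdiction ran from September 29, 2001 to November 11, 2001, the deadline is extended by 43 days to September 21, 2003.
Nothing else in the chronology tolls or restarts the period.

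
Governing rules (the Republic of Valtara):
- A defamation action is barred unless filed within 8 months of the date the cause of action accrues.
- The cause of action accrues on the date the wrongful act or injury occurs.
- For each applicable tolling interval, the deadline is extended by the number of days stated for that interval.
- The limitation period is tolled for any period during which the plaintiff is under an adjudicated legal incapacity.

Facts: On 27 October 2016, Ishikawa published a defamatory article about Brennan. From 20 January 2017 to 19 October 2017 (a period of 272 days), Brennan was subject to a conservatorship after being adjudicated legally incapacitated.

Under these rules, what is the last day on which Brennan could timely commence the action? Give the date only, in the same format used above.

26 March 2018

The claim accrued on 27 October 2016, when the wrongful act occurred.
8 months from 27 October 2016 is 27 June 2017.
The period was tolled for 272 days by the plaintiff's legal incapacity (20 January 2017 to 19 October 2017), pushing the deadline to 26 March 2018.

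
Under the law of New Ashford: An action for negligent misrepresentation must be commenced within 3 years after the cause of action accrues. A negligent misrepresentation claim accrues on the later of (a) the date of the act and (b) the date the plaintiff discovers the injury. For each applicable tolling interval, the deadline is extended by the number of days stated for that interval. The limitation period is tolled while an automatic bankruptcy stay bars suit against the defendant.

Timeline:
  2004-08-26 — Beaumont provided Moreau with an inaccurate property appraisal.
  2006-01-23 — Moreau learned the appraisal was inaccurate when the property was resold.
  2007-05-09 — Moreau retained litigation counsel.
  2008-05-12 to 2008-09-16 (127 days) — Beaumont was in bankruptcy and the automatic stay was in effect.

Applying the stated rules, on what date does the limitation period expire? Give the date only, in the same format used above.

2009-05-30

The claim accrued on 2006-01-23 — the later of the 2004-08-26 act and the 2006-01-23 discovery.
Adding the 3 years base period to 2006-01-23 gives a deadline of 2009-01-23, before any tolling.
The automatic bankruptcy stay from 2008-05-12 to 2008-09-16 tolled the period for 127 days, extending the deadline to 2009-05-30.
The other events in the timeline have no effect on the limitation period under the stated rules.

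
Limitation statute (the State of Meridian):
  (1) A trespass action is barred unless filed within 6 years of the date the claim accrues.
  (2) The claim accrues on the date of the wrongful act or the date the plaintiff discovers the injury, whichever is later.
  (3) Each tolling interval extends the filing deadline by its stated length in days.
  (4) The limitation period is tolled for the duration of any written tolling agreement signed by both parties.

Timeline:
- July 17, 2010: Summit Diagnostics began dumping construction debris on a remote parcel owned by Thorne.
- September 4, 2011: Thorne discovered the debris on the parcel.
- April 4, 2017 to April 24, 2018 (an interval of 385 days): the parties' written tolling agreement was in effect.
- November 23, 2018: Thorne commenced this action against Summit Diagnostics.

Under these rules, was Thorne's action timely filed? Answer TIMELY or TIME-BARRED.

Because discovery on September 4, 2011 post-dates the July 17, 2010 act, accrual under the later-of rule falls on September 4, 2011.
6 years from September 4, 2011 is September 4, 2017.
The written tolling agreement from April 4, 2017 to April 24, 2018 tolled the period for 385 days, extending the deadline to September 24, 2018.
The November 23, 2018 filing falls after the September 24, 2018 deadline; the claim is time-barred.

TIME-BARRED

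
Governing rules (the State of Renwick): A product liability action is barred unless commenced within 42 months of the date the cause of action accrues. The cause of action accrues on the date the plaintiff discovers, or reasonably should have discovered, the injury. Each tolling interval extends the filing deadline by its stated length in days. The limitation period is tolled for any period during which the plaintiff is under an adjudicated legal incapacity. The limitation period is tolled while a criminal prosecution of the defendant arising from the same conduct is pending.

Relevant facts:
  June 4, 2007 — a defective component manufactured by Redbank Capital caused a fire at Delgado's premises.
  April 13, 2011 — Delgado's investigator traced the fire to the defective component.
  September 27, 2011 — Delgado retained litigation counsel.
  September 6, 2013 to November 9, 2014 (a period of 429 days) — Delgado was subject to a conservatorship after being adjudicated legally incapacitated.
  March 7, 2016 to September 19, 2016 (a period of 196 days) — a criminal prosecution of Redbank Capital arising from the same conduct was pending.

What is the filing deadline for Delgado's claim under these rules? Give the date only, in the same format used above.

Accrual is tied to discovery, so the period began on April 13, 2011 rather than on June 4, 2007 when the act occurred.
42 months from April 13, 2011 is October 13, 2014.
The plaintiff's legal incapacity from September 6, 2013 to November 9, 2014 tolled the period for 429 days, extending the deadline to December 16, 2015.
By the time the pending criminal prosecution began on March 7, 2016, the limitation period had already expired on December 16, 2015; that interval cannot revive it.
Nothing else in the chronology tolls or restarts the period.

December 16, 2015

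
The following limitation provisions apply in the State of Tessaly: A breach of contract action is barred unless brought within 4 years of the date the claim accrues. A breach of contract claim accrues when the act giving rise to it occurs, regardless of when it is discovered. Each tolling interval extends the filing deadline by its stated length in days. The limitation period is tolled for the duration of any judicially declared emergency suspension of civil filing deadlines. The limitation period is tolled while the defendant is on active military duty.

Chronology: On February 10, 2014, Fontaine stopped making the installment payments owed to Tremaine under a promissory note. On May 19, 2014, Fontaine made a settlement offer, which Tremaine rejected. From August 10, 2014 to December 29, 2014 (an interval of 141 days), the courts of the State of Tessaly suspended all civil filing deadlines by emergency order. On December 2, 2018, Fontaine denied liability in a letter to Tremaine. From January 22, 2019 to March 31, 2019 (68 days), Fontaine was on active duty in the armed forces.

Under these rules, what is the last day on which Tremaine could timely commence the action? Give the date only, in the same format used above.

July 1, 2018

The claim accrued on February 10, 2014, when the wrongful act occurred.
4 years from February 10, 2014 is February 10, 2018.
Because the emergency suspension of filing deadlines ran from August 10, 2014 to December 29, 2014, the deadline is extended by 141 days to July 1, 2018.
The defendant's active military service from January 22, 2019 to March 31, 2019 began after the period had already run on July 1, 2018, so it has no tolling effect.
The other events in the timeline have no effect on the limitation period under the stated rules.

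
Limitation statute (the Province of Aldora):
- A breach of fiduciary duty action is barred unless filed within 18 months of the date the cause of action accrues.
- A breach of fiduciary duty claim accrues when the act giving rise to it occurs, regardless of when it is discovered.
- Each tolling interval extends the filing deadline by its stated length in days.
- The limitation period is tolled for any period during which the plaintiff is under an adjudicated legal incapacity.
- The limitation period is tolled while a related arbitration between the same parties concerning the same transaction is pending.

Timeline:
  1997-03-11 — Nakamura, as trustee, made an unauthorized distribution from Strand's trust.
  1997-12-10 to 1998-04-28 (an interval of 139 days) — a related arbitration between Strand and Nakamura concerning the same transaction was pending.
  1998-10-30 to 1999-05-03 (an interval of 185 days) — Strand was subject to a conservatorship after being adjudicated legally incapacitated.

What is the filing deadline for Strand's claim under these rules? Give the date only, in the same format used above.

The cause of action accrued on 1997-03-11, the date of the act.
18 months from 1997-03-11 is 1998-09-11.
The period was tolled for 139 days by the pending related arbitration (1997-12-10 to 1998-04-28), pushing the deadline to 1999-01-28.
The plaintiff's legal incapacity from 1998-10-30 to 1999-05-03 tolled the period for 185 days, extending the deadline to 1999-08-01.

1999-08-01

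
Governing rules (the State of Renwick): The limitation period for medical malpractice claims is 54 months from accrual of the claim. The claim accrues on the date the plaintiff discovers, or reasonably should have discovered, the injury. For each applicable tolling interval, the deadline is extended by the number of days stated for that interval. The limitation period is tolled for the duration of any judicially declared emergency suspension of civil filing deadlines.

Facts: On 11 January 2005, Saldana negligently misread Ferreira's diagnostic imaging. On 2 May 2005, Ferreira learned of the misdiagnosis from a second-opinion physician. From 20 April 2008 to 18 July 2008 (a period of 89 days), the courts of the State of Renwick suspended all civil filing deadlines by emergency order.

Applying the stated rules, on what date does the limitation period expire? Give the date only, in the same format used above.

30 January 2010

Under the discovery rule, the claim accrued on 2 May 2005, when Ferreira discovered the injury — not on the 11 January 2005 date of the underlying act.
Adding the 54 months base period to 2 May 2005 gives a deadline of 2 November 2009, before any tolling.
The emergency suspension of filing deadlines from 20 April 2008 to 18 July 2008 tolled the period for 89 days, extending the deadline to 30 January 2010.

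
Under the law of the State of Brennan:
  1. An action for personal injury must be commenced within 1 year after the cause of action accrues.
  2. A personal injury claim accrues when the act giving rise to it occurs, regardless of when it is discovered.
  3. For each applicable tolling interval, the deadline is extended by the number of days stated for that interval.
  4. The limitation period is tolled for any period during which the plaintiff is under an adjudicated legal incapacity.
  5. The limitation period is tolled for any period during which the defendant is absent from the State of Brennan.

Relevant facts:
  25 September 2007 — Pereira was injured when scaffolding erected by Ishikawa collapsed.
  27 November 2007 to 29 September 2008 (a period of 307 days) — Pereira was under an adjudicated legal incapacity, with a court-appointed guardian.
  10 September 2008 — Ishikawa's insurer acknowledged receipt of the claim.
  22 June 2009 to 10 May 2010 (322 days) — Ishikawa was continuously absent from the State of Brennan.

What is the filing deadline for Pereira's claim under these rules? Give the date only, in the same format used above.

The limitation period began to run on 25 September 2007.
Adding the 1 year base period to 25 September 2007 gives a deadline of 25 September 2008, before any tolling.
The period was tolled for 307 days by the plaintiff's legal incapacity (27 November 2007 to 29 September 2008), pushing the deadline to 29 July 2009.
The period was tolled for 322 days by the defendant's absence from the jurisdiction (22 June 2009 to 10 May 2010), pushing the deadline to 16 June 2010.
The other events in the timeline have no effect on the limitation period under the stated rules.

16 June 2010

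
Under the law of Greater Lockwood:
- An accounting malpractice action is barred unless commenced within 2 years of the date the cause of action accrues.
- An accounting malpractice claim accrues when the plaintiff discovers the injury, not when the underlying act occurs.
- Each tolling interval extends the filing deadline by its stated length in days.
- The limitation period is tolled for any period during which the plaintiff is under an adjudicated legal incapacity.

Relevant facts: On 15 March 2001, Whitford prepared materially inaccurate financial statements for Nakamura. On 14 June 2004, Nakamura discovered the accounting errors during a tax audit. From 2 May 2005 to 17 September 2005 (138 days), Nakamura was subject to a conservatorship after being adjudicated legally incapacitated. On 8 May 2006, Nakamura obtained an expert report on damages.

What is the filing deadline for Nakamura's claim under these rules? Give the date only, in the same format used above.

Accrual is tied to discovery, so the period began on 14 June 2004 rather than on 15 March 2001 when the act occurred.
The untolled deadline — 2 years after 14 June 2004 — is 14 June 2006.
The plaintiff's legal incapacity from 2 May 2005 to 17 September 2005 tolled the period for 138 days, extending the deadline to 30 October 2006.
Nothing else in the chronology tolls or restarts the period.

30 October 2006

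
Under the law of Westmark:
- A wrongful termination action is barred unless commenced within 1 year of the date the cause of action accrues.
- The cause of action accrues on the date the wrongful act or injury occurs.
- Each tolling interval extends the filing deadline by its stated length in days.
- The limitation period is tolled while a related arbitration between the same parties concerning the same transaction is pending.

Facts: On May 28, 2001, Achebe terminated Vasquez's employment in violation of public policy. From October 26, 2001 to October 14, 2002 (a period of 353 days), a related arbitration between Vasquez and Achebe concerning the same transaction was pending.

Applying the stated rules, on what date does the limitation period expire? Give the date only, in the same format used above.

May 16, 2003

The cause of action accrued on May 28, 2001, the date of the act.
Adding the 1 year base period to May 28, 2001 gives a deadline of May 28, 2002, before any tolling.
The period was tolled for 353 days by the pending related arbitration (October 26, 2001 to October 14, 2002), pushing the deadline to May 16, 2003.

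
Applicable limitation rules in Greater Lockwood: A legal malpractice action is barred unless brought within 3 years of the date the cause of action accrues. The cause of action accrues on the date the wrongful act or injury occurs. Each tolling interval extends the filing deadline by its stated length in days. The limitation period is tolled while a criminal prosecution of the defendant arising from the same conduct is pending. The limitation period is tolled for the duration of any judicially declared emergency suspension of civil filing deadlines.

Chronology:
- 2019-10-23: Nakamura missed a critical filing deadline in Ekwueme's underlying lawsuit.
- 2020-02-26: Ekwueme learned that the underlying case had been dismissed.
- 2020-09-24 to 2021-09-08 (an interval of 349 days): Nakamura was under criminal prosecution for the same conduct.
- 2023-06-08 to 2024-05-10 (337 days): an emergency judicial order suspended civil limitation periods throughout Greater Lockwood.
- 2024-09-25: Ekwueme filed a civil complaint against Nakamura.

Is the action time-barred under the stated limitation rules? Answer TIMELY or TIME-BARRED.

Because the rule ties accrual to occurrence, the claim accrued on 2019-10-23, not on the 2020-02-26 discovery date.
Adding the 3 years base period to 2019-10-23 gives a deadline of 2022-10-23, before any tolling.
The period was tolled for 349 days by the pending criminal prosecution (2020-09-24 to 2021-09-08), pushing the deadline to 2023-10-07.
The emergency suspension of filing deadlines from 2023-06-08 to 2024-05-10 tolled the period for 337 days, extending the deadline to 2024-09-08.
Filing on 2024-09-25 missed the 2024-09-08 deadline — the action is time-barred.

TIME-BARRED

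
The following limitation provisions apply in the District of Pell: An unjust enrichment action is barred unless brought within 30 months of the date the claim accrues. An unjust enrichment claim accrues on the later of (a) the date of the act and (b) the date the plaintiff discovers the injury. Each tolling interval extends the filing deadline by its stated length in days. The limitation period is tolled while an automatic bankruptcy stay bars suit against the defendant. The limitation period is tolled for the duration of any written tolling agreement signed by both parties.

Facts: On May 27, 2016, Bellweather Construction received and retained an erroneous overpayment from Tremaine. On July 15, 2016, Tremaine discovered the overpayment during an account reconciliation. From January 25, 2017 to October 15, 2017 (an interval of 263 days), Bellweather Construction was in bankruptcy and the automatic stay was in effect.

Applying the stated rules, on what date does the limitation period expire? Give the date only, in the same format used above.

Taking the later of the act (May 27, 2016) and discovery (July 15, 2016), the claim accrued on July 15, 2016.
The untolled deadline — 30 months after July 15, 2016 — is January 15, 2019.
The automatic bankruptcy stay from January 25, 2017 to October 15, 2017 tolled the period for 263 days, extending the deadline to October 5, 2019.

October 5, 2019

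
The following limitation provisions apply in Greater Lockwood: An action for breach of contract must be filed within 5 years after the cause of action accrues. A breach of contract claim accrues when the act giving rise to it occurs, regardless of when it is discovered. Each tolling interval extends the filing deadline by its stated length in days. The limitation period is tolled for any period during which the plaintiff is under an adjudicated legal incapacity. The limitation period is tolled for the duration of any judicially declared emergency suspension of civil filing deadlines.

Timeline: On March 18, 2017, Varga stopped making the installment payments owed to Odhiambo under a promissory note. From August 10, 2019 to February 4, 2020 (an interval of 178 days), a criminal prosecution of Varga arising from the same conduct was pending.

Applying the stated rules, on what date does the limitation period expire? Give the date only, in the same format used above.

March 18, 2022

The cause of action accrued on March 18, 2017, the date of the act.
The untolled deadline — 5 years after March 18, 2017 — is March 18, 2022.
Although a criminal prosecution ran from August 10, 2019 to February 4, 2020, the stated rules do not make that a tolling event, so it is disregarded.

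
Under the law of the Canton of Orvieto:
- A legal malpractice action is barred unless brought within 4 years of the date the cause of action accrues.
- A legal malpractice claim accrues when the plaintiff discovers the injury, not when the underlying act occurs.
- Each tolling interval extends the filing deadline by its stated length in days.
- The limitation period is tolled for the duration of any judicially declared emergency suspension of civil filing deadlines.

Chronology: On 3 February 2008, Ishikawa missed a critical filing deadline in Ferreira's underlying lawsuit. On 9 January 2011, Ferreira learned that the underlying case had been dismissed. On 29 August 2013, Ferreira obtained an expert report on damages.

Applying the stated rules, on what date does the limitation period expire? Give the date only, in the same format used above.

9 January 2015

Under the discovery rule, the claim accrued on 9 January 2011, when Ferreira discovered the injury — not on the 3 February 2008 date of the underlying act.
4 years from 9 January 2011 is 9 January 2015.
The other events in the timeline have no effect on the limitation period under the stated rules.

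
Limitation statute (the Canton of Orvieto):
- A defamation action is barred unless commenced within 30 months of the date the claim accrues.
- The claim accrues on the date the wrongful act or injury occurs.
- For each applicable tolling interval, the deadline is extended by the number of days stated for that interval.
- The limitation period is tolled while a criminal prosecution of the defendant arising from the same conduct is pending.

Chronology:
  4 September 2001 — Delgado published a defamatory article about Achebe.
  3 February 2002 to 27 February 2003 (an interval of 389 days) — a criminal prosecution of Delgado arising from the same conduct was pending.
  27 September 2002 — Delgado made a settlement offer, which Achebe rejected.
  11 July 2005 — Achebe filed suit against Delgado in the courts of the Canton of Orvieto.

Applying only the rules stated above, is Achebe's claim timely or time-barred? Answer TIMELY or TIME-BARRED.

The claim accrued on 4 September 2001, the date of the act.
30 months from 4 September 2001 is 4 March 2004.
The pending criminal prosecution from 3 February 2002 to 27 February 2003 tolled the period for 389 days, extending the deadline to 28 March 2005.
The other events in the timeline have no effect on the limitation period under the stated rules.
Achebe filed on 11 July 2005, after the 28 March 2005 deadline, so the action is time-barred.

TIME-BARRED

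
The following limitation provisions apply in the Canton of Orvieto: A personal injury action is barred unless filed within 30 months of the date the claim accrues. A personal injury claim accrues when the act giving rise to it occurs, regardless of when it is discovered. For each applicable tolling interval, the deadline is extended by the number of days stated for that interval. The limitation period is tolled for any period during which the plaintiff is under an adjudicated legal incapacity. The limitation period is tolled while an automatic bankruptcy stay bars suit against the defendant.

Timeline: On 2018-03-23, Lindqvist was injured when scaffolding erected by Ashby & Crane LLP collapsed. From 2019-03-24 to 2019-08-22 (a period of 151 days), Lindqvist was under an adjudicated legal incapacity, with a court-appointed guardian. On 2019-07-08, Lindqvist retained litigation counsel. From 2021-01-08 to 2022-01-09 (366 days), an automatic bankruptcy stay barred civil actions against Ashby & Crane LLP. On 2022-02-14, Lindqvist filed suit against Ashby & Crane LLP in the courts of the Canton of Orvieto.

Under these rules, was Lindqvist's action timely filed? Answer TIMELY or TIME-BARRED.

TIMELY

The claim accrued on 2018-03-23, when the wrongful act occurred.
Adding the 30 months base period to 2018-03-23 gives a deadline of 2020-09-23, before any tolling.
The period was tolled for 151 days by the plaintiff's legal incapacity (2019-03-24 to 2019-08-22), pushing the deadline to 2021-02-21.
The period was tolled for 366 days by the automatic bankruptcy stay (2021-01-08 to 2022-01-09), pushing the deadline to 2022-02-22.
Nothing else in the chronology tolls or restarts the period.
Filing on 2022-02-14 beat the 2022-02-22 deadline — the action is timely.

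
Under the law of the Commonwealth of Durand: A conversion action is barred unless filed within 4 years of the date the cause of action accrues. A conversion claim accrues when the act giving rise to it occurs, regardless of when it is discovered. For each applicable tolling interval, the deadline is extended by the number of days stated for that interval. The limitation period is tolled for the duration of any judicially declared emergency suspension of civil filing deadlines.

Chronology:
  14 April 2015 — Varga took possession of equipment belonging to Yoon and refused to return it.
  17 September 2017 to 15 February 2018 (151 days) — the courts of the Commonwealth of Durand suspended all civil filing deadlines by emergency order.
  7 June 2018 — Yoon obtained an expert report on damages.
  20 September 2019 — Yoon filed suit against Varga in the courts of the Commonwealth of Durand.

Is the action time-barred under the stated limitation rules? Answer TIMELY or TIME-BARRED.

The claim accrued on 14 April 2015, when the wrongful act occurred.
Adding the 4 years base period to 14 April 2015 gives a deadline of 14 April 2019, before any tolling.
Because the emergency suspension of filing deadlines ran from 17 September 2017 to 15 February 2018, the deadline is extended by 151 days to 12 September 2019.
Nothing else in the chronology tolls or restarts the period.
Filing on 20 September 2019 missed the 12 September 2019 deadline — the action is time-barred.

TIME-BARRED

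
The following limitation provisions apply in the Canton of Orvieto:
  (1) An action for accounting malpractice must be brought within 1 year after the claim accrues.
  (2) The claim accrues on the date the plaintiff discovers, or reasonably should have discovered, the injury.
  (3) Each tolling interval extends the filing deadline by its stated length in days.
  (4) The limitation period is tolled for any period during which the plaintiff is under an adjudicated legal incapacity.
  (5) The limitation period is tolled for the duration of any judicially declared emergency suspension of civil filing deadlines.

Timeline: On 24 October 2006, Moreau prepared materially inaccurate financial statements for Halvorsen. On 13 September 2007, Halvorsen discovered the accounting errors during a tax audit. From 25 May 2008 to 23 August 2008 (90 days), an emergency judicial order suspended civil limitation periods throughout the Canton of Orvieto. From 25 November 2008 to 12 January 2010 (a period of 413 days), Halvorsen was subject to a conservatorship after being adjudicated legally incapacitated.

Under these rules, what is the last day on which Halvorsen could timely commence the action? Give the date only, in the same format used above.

The claim did not accrue until Halvorsen discovered the injury on 13 September 2007; the 24 October 2006 act date does not start the clock under the stated rule.
1 year from 13 September 2007 is 13 September 2008.
The period was tolled for 90 days by the emergency suspension of filing deadlines (25 May 2008 to 23 August 2008), pushing the deadline to 12 December 2008.
The plaintiff's legal incapacity from 25 November 2008 to 12 January 2010 tolled the period for 413 days, extending the deadline to 29 January 2010.

29 January 2010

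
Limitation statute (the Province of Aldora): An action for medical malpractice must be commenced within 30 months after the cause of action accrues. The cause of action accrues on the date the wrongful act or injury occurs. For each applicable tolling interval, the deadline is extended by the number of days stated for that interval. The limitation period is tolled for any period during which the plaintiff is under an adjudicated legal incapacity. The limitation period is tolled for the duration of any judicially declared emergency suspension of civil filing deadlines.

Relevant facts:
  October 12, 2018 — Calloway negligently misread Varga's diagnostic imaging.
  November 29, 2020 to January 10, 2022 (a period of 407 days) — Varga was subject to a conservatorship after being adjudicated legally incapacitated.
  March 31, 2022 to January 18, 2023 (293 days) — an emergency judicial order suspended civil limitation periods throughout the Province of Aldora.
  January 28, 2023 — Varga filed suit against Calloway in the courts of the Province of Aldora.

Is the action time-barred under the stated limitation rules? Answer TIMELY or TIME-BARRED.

The limitation period began to run on October 12, 2018.
The untolled deadline — 30 months after October 12, 2018 — is April 12, 2021.
The plaintiff's legal incapacity from November 29, 2020 to January 10, 2022 tolled the period for 407 days, extending the deadline to May 24, 2022.
Because the emergency suspension of filing deadlines ran from March 31, 2022 to January 18, 2023, the deadline is extended by 293 days to March 13, 2023.
Varga filed on January 28, 2023, before the March 13, 2023 deadline, so the action is timely.

TIMELY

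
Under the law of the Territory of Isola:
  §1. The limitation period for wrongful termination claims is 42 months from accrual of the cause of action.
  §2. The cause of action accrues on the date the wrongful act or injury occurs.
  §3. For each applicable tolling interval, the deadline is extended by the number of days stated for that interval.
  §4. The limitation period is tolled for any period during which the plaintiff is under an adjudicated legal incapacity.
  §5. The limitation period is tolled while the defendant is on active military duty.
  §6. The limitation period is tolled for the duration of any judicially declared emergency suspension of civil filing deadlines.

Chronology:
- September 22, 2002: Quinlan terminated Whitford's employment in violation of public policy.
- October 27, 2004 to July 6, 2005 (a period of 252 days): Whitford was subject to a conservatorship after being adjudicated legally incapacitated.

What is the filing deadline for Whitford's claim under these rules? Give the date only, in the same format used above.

November 29, 2006

The claim accrued on September 22, 2002, when the wrongful act occurred.
42 months from September 22, 2002 is March 22, 2006.
Because the plaintiff's legal incapacity ran from October 27, 2004 to July 6, 2005, the deadline is extended by 252 days to November 29, 2006.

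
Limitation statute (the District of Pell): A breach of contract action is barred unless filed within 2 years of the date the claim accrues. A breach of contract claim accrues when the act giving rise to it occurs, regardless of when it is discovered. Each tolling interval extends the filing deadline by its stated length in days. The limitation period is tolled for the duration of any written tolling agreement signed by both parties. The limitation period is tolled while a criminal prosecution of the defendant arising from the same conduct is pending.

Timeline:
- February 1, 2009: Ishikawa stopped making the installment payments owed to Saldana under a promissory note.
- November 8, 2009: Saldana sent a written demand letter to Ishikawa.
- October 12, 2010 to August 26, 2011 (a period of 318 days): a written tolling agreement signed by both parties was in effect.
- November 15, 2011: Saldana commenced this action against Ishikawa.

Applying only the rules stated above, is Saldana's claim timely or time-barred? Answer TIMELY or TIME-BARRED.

TIMELY

The claim accrued on February 1, 2009, when the wrongful act occurred.
The untolled deadline — 2 years after February 1, 2009 — is February 1, 2011.
Because the written tolling agreement ran from October 12, 2010 to August 26, 2011, the deadline is extended by 318 days to December 16, 2011.
Nothing else in the chronology tolls or restarts the period.
Filing on November 15, 2011 beat the December 16, 2011 deadline — the action is timely.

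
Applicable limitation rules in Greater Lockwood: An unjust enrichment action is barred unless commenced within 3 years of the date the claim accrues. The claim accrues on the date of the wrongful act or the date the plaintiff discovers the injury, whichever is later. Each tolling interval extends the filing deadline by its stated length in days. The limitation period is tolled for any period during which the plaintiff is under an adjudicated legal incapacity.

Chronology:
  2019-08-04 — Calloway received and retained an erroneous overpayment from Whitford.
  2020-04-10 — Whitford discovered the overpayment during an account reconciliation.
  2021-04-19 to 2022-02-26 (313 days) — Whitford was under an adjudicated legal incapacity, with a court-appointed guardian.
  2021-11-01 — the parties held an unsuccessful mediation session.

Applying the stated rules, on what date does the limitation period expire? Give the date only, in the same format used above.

2024-02-17

Taking the later of the act (2019-08-04) and discovery (2020-04-10), the claim accrued on 2020-04-10.
3 years from 2020-04-10 is 2023-04-10.
Because the plaintiff's legal incapacity ran from 2021-04-19 to 2022-02-26, the deadline is extended by 313 days to 2024-02-17.
Nothing else in the chronology tolls or restarts the period.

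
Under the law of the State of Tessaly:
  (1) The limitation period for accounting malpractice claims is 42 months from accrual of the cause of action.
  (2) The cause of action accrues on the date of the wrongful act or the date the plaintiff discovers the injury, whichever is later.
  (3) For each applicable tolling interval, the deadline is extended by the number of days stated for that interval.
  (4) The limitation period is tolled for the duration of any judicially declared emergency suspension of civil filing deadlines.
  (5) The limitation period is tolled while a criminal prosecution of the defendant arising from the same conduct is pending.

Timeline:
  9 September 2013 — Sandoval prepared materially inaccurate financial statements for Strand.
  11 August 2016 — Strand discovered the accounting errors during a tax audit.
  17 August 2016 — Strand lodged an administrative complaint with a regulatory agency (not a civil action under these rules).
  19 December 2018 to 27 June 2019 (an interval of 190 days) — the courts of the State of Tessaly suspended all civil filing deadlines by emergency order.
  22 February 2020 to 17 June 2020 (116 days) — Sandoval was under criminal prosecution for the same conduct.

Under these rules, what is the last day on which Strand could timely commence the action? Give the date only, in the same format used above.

The claim accrued on 11 August 2016 — the later of the 9 September 2013 act and the 11 August 2016 discovery.
The untolled deadline — 42 months after 11 August 2016 — is 11 February 2020.
The period was tolled for 190 days by the emergency suspension of filing deadlines (19 December 2018 to 27 June 2019), pushing the deadline to 19 August 2020.
The period was tolled for 116 days by the pending criminal prosecution (22 February 2020 to 17 June 2020), pushing the deadline to 13 December 2020.
Nothing else in the chronology tolls or restarts the period.

13 December 2020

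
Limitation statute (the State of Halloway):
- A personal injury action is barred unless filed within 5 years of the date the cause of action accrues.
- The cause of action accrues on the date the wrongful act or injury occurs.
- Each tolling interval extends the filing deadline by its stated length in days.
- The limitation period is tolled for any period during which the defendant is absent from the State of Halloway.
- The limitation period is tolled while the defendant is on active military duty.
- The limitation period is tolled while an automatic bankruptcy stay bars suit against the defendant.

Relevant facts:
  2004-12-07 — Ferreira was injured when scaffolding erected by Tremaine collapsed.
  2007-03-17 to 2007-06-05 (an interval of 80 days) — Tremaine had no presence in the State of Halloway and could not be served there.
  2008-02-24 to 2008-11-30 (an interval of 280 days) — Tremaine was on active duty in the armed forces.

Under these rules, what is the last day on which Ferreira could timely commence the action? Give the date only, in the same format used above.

The limitation period began to run on 2004-12-07.
Adding the 5 years base period to 2004-12-07 gives a deadline of 2009-12-07, before any tolling.
The defendant's absence from the jurisdiction from 2007-03-17 to 2007-06-05 tolled the period for 80 days, extending the deadline to 2010-02-25.
The defendant's active military service from 2008-02-24 to 2008-11-30 tolled the period for 280 days, extending the deadline to 2010-12-02.

2010-12-02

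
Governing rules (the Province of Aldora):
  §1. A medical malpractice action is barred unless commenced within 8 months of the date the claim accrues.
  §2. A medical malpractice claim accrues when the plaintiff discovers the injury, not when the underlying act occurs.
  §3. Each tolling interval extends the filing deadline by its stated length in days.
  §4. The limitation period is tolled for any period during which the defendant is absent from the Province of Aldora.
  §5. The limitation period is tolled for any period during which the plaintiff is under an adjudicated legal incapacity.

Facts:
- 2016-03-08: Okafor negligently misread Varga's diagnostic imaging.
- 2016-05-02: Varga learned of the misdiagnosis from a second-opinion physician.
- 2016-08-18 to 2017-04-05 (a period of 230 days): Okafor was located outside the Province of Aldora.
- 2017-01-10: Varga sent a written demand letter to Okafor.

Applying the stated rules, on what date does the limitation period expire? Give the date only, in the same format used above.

2017-08-20

Accrual is tied to discovery, so the period began on 2016-05-02 rather than on 2016-03-08 when the act occurred.
The untolled deadline — 8 months after 2016-05-02 — is 2017-01-02.
Because the defendant's absence from the jurisdiction ran from 2016-08-18 to 2017-04-05, the deadline is extended by 230 days to 2017-08-20.
The other events in the timeline have no effect on the limitation period under the stated rules.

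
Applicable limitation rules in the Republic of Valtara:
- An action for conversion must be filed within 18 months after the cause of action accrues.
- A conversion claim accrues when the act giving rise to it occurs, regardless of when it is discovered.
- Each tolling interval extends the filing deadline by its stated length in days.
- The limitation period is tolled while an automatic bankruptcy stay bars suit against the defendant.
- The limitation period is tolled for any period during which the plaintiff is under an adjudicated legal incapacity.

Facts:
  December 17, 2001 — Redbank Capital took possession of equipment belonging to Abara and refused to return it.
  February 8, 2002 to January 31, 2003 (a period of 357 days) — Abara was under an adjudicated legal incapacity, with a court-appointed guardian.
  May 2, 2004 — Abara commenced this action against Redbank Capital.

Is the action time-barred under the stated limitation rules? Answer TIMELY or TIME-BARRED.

The limitation period began to run on December 17, 2001.
18 months from December 17, 2001 is June 17, 2003.
The period was tolled for 357 days by the plaintiff's legal incapacity (February 8, 2002 to January 31, 2003), pushing the deadline to June 8, 2004.
Abara filed on May 2, 2004, before the June 8, 2004 deadline, so the action is timely.

TIMELY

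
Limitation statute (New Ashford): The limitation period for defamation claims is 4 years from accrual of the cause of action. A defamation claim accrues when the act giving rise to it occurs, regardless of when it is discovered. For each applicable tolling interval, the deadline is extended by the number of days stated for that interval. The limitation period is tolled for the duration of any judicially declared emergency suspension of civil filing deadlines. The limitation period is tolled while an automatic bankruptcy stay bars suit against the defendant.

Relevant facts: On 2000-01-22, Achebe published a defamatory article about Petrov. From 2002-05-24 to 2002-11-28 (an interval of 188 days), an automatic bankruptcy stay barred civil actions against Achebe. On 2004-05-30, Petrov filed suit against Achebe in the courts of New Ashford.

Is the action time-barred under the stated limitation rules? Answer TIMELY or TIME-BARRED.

The limitation period began to run on 2000-01-22.
The untolled deadline — 4 years after 2000-01-22 — is 2004-01-22.
The automatic bankruptcy stay from 2002-05-24 to 2002-11-28 tolled the period for 188 days, extending the deadline to 2004-07-28.
The 2004-05-30 filing precedes the 2004-07-28 deadline; the claim is timely.

TIMELY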